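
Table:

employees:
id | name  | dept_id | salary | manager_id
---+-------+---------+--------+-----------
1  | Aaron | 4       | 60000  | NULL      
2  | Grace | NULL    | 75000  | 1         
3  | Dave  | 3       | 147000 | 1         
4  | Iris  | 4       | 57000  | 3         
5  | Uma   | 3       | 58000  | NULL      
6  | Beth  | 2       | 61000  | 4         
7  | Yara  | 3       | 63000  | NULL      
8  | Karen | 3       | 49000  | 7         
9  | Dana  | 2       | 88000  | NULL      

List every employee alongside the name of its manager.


This is a self-join: employees is joined to a second copy of itself, matching each row's manager_id to another row's id. Use LEFT JOIN so rows with manager_id=NULL are kept.
  - employee 1 (Aaron): manager_id=NULL -> NULL
  - employee 2 (Grace): manager_id=1 -> Aaron
  - employee 3 (Dave): manager_id=1 -> Aaron
  - employee 4 (Iris): manager_id=3 -> Dave
  - employee 5 (Uma): manager_id=NULL -> NULL
  - employee 6 (Beth): manager_id=4 -> Iris
  - employee 7 (Yara): manager_id=NULL -> NULL
  - employee 8 (Karen): manager_id=7 -> Yara
  - employee 9 (Dana): manager_id=NULL -> NULL

SQL:
SELECT a.name AS item, b.name AS manager
FROM employees a
LEFT JOIN employees b ON a.manager_id = b.id

Result:
item  | manager
------+--------
Aaron | NULL   
Grace | Aaron  
Dave  | Aaron  
Iris  | Dave   
Uma   | NULL   
Beth  | Iris   
Yara  | NULL   
Karen | Yara   
Dana  | NULL   


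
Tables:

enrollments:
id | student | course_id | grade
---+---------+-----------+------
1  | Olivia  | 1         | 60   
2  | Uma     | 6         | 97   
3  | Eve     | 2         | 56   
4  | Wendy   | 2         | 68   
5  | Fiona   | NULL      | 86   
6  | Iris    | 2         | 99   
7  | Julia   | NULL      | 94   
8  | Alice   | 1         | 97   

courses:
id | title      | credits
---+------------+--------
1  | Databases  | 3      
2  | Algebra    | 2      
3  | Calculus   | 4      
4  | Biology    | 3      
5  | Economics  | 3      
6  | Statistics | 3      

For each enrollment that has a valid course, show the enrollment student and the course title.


INNER JOIN keeps only enrollments rows whose course_id matches an id in courses. Walk through each enrollment:
  - enrollment 1 (Olivia): course_id=1 -> matches Databases
  - enrollment 2 (Uma): course_id=6 -> matches Statistics
  - enrollment 3 (Eve): course_id=2 -> matches Algebra
  - enrollment 4 (Wendy): course_id=2 -> matches Algebra
  - enrollment 5 (Fiona): course_id=NULL, no match -> dropped
  - enrollment 6 (Iris): course_id=2 -> matches Algebra
  - enrollment 7 (Julia): course_id=NULL, no match -> dropped
  - enrollment 8 (Alice): course_id=1 -> matches Databases
So 2 of 8 rows are dropped.

SQL:
SELECT a.student, b.title AS course
FROM enrollments a
INNER JOIN courses b ON a.course_id = b.id

Result:
student | course    
--------+-----------
Olivia  | Databases 
Uma     | Statistics
Eve     | Algebra   
Wendy   | Algebra   
Iris    | Algebra   
Alice   | Databases 


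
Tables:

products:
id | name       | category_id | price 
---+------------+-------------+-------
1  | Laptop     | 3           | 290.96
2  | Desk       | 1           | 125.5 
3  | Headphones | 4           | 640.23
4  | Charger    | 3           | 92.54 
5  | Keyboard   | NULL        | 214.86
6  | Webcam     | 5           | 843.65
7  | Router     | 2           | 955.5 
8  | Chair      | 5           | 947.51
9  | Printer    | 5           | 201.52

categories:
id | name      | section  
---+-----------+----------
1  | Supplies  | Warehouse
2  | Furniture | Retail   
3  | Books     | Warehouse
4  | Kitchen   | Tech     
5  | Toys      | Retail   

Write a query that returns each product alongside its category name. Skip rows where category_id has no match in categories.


INNER JOIN keeps only products rows whose category_id matches an id in categories. Walk through each product:
  - product 1 (Laptop): category_id=3 -> matches Books
  - product 2 (Desk): category_id=1 -> matches Supplies
  - product 3 (Headphones): category_id=4 -> matches Kitchen
  - product 4 (Charger): category_id=3 -> matches Books
  - product 5 (Keyboard): category_id=NULL, no match -> dropped
  - product 6 (Webcam): category_id=5 -> matches Toys
  - product 7 (Router): category_id=2 -> matches Furniture
  - product 8 (Chair): category_id=5 -> matches Toys
  - product 9 (Printer): category_id=5 -> matches Toys
So 1 of 9 rows is dropped.

SQL:
SELECT a.name, b.name AS category
FROM products a
INNER JOIN categories b ON a.category_id = b.id

Result:
name       | category 
-----------+----------
Laptop     | Books    
Desk       | Supplies 
Headphones | Kitchen  
Charger    | Books    
Webcam     | Toys     
Router     | Furniture
Chair      | Toys     
Printer    | Toys     


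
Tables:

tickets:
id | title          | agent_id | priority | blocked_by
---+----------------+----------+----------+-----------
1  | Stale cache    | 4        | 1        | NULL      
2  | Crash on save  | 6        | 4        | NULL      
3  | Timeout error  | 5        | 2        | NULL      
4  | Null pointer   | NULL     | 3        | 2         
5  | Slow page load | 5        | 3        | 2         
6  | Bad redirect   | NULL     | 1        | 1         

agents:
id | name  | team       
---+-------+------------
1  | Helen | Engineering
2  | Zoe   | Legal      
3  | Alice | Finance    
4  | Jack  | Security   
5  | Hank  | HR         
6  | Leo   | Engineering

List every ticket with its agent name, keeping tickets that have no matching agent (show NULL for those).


LEFT JOIN keeps every row from tickets (the left table); where agent_id has no match in agents, the agent columns become NULL. Walk through each ticket:
  - ticket 1 (Stale cache): agent_id=4 -> matches Jack
  - ticket 2 (Crash on save): agent_id=6 -> matches Leo
  - ticket 3 (Timeout error): agent_id=5 -> matches Hank
  - ticket 4 (Null pointer): agent_id=NULL, no match -> kept with NULL
  - ticket 5 (Slow page load): agent_id=5 -> matches Hank
  - ticket 6 (Bad redirect): agent_id=NULL, no match -> kept with NULL
All 6 rows appear; 2 have NULL agent.

SQL:
SELECT a.title, b.name AS agent
FROM tickets a
LEFT JOIN agents b ON a.agent_id = b.id

Result:
title          | agent
---------------+------
Stale cache    | Jack 
Crash on save  | Leo  
Timeout error  | Hank 
Null pointer   | NULL 
Slow page load | Hank 
Bad redirect   | NULL 


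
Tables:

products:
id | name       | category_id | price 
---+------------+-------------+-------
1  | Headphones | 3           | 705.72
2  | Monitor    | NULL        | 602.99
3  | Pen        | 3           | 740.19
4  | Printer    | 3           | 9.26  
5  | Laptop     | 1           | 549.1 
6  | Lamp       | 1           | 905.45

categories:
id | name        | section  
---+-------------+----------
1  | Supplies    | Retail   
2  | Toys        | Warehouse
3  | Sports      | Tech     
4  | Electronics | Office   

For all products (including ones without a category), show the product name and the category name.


LEFT JOIN keeps every row from products (the left table); where category_id has no match in categories, the category columns become NULL. Walk through each product:
  - product 1 (Headphones): category_id=3 -> matches Sports
  - product 2 (Monitor): category_id=NULL, no match -> kept with NULL
  - product 3 (Pen): category_id=3 -> matches Sports
  - product 4 (Printer): category_id=3 -> matches Sports
  - product 5 (Laptop): category_id=1 -> matches Supplies
  - product 6 (Lamp): category_id=1 -> matches Supplies
All 6 rows appear; 1 has NULL category.

SQL:
SELECT a.name, b.name AS category
FROM products a
LEFT JOIN categories b ON a.category_id = b.id

Result:
name       | category
-----------+---------
Headphones | Sports  
Monitor    | NULL    
Pen        | Sports  
Printer    | Sports  
Laptop     | Supplies
Lamp       | Supplies


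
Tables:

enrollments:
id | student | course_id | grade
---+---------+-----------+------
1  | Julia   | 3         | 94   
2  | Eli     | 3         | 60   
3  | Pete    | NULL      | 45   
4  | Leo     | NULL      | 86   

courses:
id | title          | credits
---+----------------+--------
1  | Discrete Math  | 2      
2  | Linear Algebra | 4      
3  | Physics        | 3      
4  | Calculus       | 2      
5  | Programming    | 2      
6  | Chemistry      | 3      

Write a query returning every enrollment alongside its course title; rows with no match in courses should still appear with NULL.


LEFT JOIN keeps every row from enrollments (the left table); where course_id has no match in courses, the course columns become NULL. Walk through each enrollment:
  - enrollment 1 (Julia): course_id=3 -> matches Physics
  - enrollment 2 (Eli): course_id=3 -> matches Physics
  - enrollment 3 (Pete): course_id=NULL, no match -> kept with NULL
  - enrollment 4 (Leo): course_id=NULL, no match -> kept with NULL
All 4 rows appear; 2 have NULL course.

SQL:
SELECT a.student, b.title AS course
FROM enrollments a
LEFT JOIN courses b ON a.course_id = b.id

Result:
student | course 
--------+--------
Julia   | Physics
Eli     | Physics
Pete    | NULL   
Leo     | NULL   


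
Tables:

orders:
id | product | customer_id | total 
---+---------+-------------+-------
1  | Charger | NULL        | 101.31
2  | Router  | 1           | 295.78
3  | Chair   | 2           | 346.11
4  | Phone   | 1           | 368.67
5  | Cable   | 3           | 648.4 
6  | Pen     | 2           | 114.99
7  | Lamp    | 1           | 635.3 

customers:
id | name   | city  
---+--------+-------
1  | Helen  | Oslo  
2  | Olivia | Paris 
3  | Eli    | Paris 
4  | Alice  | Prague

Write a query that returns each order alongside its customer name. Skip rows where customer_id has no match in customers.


INNER JOIN keeps only orders rows whose customer_id matches an id in customers. Walk through each order:
  - order 1 (Charger): customer_id=NULL, no match -> dropped
  - order 2 (Router): customer_id=1 -> matches Helen
  - order 3 (Chair): customer_id=2 -> matches Olivia
  - order 4 (Phone): customer_id=1 -> matches Helen
  - order 5 (Cable): customer_id=3 -> matches Eli
  - order 6 (Pen): customer_id=2 -> matches Olivia
  - order 7 (Lamp): customer_id=1 -> matches Helen
So 1 of 7 rows is dropped.

SQL:
SELECT a.product, b.name AS customer
FROM orders a
INNER JOIN customers b ON a.customer_id = b.id

Result:
product | customer
--------+---------
Router  | Helen   
Chair   | Olivia  
Phone   | Helen   
Cable   | Eli     
Pen     | Olivia  
Lamp    | Helen   


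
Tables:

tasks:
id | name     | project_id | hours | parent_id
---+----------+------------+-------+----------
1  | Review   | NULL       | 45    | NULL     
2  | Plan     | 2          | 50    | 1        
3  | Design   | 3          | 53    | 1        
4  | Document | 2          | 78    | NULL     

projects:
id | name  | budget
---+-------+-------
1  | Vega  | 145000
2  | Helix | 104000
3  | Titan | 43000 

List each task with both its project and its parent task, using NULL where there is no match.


Two LEFT JOINs from the same base table tasks: one to projects via project_id, one to tasks itself via parent_id. Both are LEFT so every task is preserved.
Match against projects:
  - task 1 (Review): project_id=NULL, no match -> kept with NULL
  - task 2 (Plan): project_id=2 -> matches Helix
  - task 3 (Design): project_id=3 -> matches Titan
  - task 4 (Document): project_id=2 -> matches Helix
Match against tasks (self):
  - task 1 (Review): parent_id=NULL -> NULL
  - task 2 (Plan): parent_id=1 -> Review
  - task 3 (Design): parent_id=1 -> Review
  - task 4 (Document): parent_id=NULL -> NULL

SQL:
SELECT a.name, b.name AS project, c.name AS parent
FROM tasks a
LEFT JOIN projects b ON a.project_id = b.id
LEFT JOIN tasks c ON a.parent_id = c.id

Result:
name     | project | parent
---------+---------+-------
Review   | NULL    | NULL  
Plan     | Helix   | Review
Design   | Titan   | Review
Document | Helix   | NULL  


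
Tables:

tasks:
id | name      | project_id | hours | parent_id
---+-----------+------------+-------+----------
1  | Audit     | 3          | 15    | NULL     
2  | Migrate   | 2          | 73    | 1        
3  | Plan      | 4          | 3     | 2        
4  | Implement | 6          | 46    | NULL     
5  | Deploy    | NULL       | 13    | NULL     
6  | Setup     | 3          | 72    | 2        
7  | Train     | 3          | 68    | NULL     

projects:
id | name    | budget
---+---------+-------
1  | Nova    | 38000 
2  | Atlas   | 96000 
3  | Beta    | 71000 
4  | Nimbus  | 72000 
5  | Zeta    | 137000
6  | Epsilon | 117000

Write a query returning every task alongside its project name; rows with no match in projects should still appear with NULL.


LEFT JOIN keeps every row from tasks (the left table); where project_id has no match in projects, the project columns become NULL. Walk through each task:
  - task 1 (Audit): project_id=3 -> matches Beta
  - task 2 (Migrate): project_id=2 -> matches Atlas
  - task 3 (Plan): project_id=4 -> matches Nimbus
  - task 4 (Implement): project_id=6 -> matches Epsilon
  - task 5 (Deploy): project_id=NULL, no match -> kept with NULL
  - task 6 (Setup): project_id=3 -> matches Beta
  - task 7 (Train): project_id=3 -> matches Beta
All 7 rows appear; 1 has NULL project.

SQL:
SELECT a.name, b.name AS project
FROM tasks a
LEFT JOIN projects b ON a.project_id = b.id

Result:
name      | project
----------+--------
Audit     | Beta   
Migrate   | Atlas  
Plan      | Nimbus 
Implement | Epsilon
Deploy    | NULL   
Setup     | Beta   
Train     | Beta   


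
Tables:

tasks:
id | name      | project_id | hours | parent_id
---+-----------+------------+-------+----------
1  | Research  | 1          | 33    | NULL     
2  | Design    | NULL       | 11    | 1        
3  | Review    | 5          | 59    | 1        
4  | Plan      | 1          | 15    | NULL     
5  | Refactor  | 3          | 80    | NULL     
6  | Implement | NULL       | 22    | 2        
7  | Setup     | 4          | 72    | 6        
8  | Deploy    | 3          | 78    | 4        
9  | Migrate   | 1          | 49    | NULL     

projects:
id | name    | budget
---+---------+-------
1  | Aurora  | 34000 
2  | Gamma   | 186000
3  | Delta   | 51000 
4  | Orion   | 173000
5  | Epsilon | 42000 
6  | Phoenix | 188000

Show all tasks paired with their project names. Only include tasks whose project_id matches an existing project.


INNER JOIN keeps only tasks rows whose project_id matches an id in projects. Walk through each task:
  - task 1 (Research): project_id=1 -> matches Aurora
  - task 2 (Design): project_id=NULL, no match -> dropped
  - task 3 (Review): project_id=5 -> matches Epsilon
  - task 4 (Plan): project_id=1 -> matches Aurora
  - task 5 (Refactor): project_id=3 -> matches Delta
  - task 6 (Implement): project_id=NULL, no match -> dropped
  - task 7 (Setup): project_id=4 -> matches Orion
  - task 8 (Deploy): project_id=3 -> matches Delta
  - task 9 (Migrate): project_id=1 -> matches Aurora
So 2 of 9 rows are dropped.

SQL:
SELECT a.name, b.name AS project
FROM tasks a
INNER JOIN projects b ON a.project_id = b.id

Result:
name     | project
---------+--------
Research | Aurora 
Review   | Epsilon
Plan     | Aurora 
Refactor | Delta  
Setup    | Orion  
Deploy   | Delta  
Migrate  | Aurora 


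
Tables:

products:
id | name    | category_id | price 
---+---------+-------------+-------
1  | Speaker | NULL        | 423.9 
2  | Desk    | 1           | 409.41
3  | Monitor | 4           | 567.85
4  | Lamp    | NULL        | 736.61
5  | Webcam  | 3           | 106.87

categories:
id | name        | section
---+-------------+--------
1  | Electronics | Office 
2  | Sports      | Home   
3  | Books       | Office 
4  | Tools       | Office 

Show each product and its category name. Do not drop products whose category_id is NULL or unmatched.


LEFT JOIN keeps every row from products (the left table); where category_id has no match in categories, the category columns become NULL. Walk through each product:
  - product 1 (Speaker): category_id=NULL, no match -> kept with NULL
  - product 2 (Desk): category_id=1 -> matches Electronics
  - product 3 (Monitor): category_id=4 -> matches Tools
  - product 4 (Lamp): category_id=NULL, no match -> kept with NULL
  - product 5 (Webcam): category_id=3 -> matches Books
All 5 rows appear; 2 have NULL category.

SQL:
SELECT a.name, b.name AS category
FROM products a
LEFT JOIN categories b ON a.category_id = b.id

Result:
name    | category   
--------+------------
Speaker | NULL       
Desk    | Electronics
Monitor | Tools      
Lamp    | NULL       
Webcam  | Books      


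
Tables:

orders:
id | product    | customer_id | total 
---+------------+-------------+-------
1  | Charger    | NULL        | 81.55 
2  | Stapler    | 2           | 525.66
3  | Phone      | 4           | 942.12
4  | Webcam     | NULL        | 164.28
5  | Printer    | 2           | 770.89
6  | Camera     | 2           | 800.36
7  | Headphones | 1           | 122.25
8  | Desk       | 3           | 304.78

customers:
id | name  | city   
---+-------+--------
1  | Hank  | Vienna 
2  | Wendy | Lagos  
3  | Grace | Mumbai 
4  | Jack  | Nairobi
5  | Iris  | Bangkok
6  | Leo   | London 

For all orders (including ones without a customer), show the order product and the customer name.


LEFT JOIN keeps every row from orders (the left table); where customer_id has no match in customers, the customer columns become NULL. Walk through each order:
  - order 1 (Charger): customer_id=NULL, no match -> kept with NULL
  - order 2 (Stapler): customer_id=2 -> matches Wendy
  - order 3 (Phone): customer_id=4 -> matches Jack
  - order 4 (Webcam): customer_id=NULL, no match -> kept with NULL
  - order 5 (Printer): customer_id=2 -> matches Wendy
  - order 6 (Camera): customer_id=2 -> matches Wendy
  - order 7 (Headphones): customer_id=1 -> matches Hank
  - order 8 (Desk): customer_id=3 -> matches Grace
All 8 rows appear; 2 have NULL customer.

SQL:
SELECT a.product, b.name AS customer
FROM orders a
LEFT JOIN customers b ON a.customer_id = b.id

Result:
product    | customer
-----------+---------
Charger    | NULL    
Stapler    | Wendy   
Phone      | Jack    
Webcam     | NULL    
Printer    | Wendy   
Camera     | Wendy   
Headphones | Hank    
Desk       | Grace   


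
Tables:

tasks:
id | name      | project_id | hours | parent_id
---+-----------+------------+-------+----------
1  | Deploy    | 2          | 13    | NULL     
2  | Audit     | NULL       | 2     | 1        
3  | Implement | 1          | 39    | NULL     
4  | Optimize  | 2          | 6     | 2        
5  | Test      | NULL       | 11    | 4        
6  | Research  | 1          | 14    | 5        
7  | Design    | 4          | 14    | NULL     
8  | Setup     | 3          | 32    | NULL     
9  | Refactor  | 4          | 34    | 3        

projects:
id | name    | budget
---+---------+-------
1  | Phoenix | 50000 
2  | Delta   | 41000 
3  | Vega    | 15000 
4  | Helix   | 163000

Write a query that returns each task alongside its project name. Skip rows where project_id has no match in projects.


INNER JOIN keeps only tasks rows whose project_id matches an id in projects. Walk through each task:
  - task 1 (Deploy): project_id=2 -> matches Delta
  - task 2 (Audit): project_id=NULL, no match -> dropped
  - task 3 (Implement): project_id=1 -> matches Phoenix
  - task 4 (Optimize): project_id=2 -> matches Delta
  - task 5 (Test): project_id=NULL, no match -> dropped
  - task 6 (Research): project_id=1 -> matches Phoenix
  - task 7 (Design): project_id=4 -> matches Helix
  - task 8 (Setup): project_id=3 -> matches Vega
  - task 9 (Refactor): project_id=4 -> matches Helix
So 2 of 9 rows are dropped.

SQL:
SELECT a.name, b.name AS project
FROM tasks a
INNER JOIN projects b ON a.project_id = b.id

Result:
name      | project
----------+--------
Deploy    | Delta  
Implement | Phoenix
Optimize  | Delta  
Research  | Phoenix
Design    | Helix  
Setup     | Vega   
Refactor  | Helix  


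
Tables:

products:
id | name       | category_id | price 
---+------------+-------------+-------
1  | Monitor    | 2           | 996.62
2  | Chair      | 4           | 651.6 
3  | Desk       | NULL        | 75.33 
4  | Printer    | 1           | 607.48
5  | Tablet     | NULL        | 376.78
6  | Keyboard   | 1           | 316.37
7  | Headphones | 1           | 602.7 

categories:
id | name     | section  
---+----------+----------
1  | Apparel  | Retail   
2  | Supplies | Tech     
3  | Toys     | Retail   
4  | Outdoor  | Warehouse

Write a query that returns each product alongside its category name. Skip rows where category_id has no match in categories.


INNER JOIN keeps only products rows whose category_id matches an id in categories. Walk through each product:
  - product 1 (Monitor): category_id=2 -> matches Supplies
  - product 2 (Chair): category_id=4 -> matches Outdoor
  - product 3 (Desk): category_id=NULL, no match -> dropped
  - product 4 (Printer): category_id=1 -> matches Apparel
  - product 5 (Tablet): category_id=NULL, no match -> dropped
  - product 6 (Keyboard): category_id=1 -> matches Apparel
  - product 7 (Headphones): category_id=1 -> matches Apparel
So 2 of 7 rows are dropped.

SQL:
SELECT a.name, b.name AS category
FROM products a
INNER JOIN categories b ON a.category_id = b.id

Result:
name       | category
-----------+---------
Monitor    | Supplies
Chair      | Outdoor 
Printer    | Apparel 
Keyboard   | Apparel 
Headphones | Apparel 


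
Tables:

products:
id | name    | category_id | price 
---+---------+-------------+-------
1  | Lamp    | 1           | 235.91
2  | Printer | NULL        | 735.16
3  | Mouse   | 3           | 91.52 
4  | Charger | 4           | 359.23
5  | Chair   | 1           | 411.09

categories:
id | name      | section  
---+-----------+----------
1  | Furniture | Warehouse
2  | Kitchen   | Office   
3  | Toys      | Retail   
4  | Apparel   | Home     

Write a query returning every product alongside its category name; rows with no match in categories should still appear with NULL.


LEFT JOIN keeps every row from products (the left table); where category_id has no match in categories, the category columns become NULL. Walk through each product:
  - product 1 (Lamp): category_id=1 -> matches Furniture
  - product 2 (Printer): category_id=NULL, no match -> kept with NULL
  - product 3 (Mouse): category_id=3 -> matches Toys
  - product 4 (Charger): category_id=4 -> matches Apparel
  - product 5 (Chair): category_id=1 -> matches Furniture
All 5 rows appear; 1 has NULL category.

SQL:
SELECT a.name, b.name AS category
FROM products a
LEFT JOIN categories b ON a.category_id = b.id

Result:
name    | category 
--------+----------
Lamp    | Furniture
Printer | NULL     
Mouse   | Toys     
Charger | Apparel  
Chair   | Furniture


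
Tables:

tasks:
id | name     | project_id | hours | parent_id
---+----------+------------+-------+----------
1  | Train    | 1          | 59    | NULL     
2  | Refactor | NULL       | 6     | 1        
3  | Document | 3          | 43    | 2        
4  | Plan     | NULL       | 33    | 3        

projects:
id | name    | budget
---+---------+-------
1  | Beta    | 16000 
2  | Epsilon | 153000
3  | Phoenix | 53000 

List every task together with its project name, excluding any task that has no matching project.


INNER JOIN keeps only tasks rows whose project_id matches an id in projects. Walk through each task:
  - task 1 (Train): project_id=1 -> matches Beta
  - task 2 (Refactor): project_id=NULL, no match -> dropped
  - task 3 (Document): project_id=3 -> matches Phoenix
  - task 4 (Plan): project_id=NULL, no match -> dropped
So 2 of 4 rows are dropped.

SQL:
SELECT a.name, b.name AS project
FROM tasks a
INNER JOIN projects b ON a.project_id = b.id

Result:
name     | project
---------+--------
Train    | Beta   
Document | Phoenix


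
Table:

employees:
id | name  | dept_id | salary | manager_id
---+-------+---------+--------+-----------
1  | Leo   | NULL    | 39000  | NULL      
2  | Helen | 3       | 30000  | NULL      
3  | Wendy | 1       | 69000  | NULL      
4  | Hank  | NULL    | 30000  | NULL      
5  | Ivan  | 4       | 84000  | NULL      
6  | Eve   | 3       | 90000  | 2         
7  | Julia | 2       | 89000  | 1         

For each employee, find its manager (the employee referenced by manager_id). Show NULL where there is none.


This is a self-join: employees is joined to a second copy of itself, matching each row's manager_id to another row's id. Use LEFT JOIN so rows with manager_id=NULL are kept.
  - employee 1 (Leo): manager_id=NULL -> NULL
  - employee 2 (Helen): manager_id=NULL -> NULL
  - employee 3 (Wendy): manager_id=NULL -> NULL
  - employee 4 (Hank): manager_id=NULL -> NULL
  - employee 5 (Ivan): manager_id=NULL -> NULL
  - employee 6 (Eve): manager_id=2 -> Helen
  - employee 7 (Julia): manager_id=1 -> Leo

SQL:
SELECT a.name AS item, b.name AS manager
FROM employees a
LEFT JOIN employees b ON a.manager_id = b.id

Result:
item  | manager
------+--------
Leo   | NULL   
Helen | NULL   
Wendy | NULL   
Hank  | NULL   
Ivan  | NULL   
Eve   | Helen  
Julia | Leo    


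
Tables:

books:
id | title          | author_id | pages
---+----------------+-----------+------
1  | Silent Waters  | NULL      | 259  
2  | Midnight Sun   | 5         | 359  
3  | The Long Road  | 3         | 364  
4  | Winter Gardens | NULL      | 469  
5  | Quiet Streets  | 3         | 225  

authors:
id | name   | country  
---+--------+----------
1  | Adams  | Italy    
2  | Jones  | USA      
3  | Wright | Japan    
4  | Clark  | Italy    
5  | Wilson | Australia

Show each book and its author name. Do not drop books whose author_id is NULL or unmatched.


LEFT JOIN keeps every row from books (the left table); where author_id has no match in authors, the author columns become NULL. Walk through each book:
  - book 1 (Silent Waters): author_id=NULL, no match -> kept with NULL
  - book 2 (Midnight Sun): author_id=5 -> matches Wilson
  - book 3 (The Long Road): author_id=3 -> matches Wright
  - book 4 (Winter Gardens): author_id=NULL, no match -> kept with NULL
  - book 5 (Quiet Streets): author_id=3 -> matches Wright
All 5 rows appear; 2 have NULL author.

SQL:
SELECT a.title, b.name AS author
FROM books a
LEFT JOIN authors b ON a.author_id = b.id

Result:
title          | author
---------------+-------
Silent Waters  | NULL  
Midnight Sun   | Wilson
The Long Road  | Wright
Winter Gardens | NULL  
Quiet Streets  | Wright


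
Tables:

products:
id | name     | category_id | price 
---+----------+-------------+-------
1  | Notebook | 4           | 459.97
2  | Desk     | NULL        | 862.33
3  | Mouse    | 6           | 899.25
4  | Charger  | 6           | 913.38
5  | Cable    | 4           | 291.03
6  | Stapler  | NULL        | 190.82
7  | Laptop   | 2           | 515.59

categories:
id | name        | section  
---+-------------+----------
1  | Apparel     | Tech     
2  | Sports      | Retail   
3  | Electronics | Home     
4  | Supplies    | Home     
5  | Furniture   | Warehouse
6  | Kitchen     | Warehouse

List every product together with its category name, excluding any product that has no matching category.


INNER JOIN keeps only products rows whose category_id matches an id in categories. Walk through each product:
  - product 1 (Notebook): category_id=4 -> matches Supplies
  - product 2 (Desk): category_id=NULL, no match -> dropped
  - product 3 (Mouse): category_id=6 -> matches Kitchen
  - product 4 (Charger): category_id=6 -> matches Kitchen
  - product 5 (Cable): category_id=4 -> matches Supplies
  - product 6 (Stapler): category_id=NULL, no match -> dropped
  - product 7 (Laptop): category_id=2 -> matches Sports
So 2 of 7 rows are dropped.

SQL:
SELECT a.name, b.name AS category
FROM products a
INNER JOIN categories b ON a.category_id = b.id

Result:
name     | category
---------+---------
Notebook | Supplies
Mouse    | Kitchen 
Charger  | Kitchen 
Cable    | Supplies
Laptop   | Sports  


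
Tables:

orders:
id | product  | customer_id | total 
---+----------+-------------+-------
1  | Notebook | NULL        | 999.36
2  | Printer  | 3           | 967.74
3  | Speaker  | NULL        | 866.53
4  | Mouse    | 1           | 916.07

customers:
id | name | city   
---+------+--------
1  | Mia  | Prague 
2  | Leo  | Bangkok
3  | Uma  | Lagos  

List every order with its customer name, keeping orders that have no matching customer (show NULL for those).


LEFT JOIN keeps every row from orders (the left table); where customer_id has no match in customers, the customer columns become NULL. Walk through each order:
  - order 1 (Notebook): customer_id=NULL, no match -> kept with NULL
  - order 2 (Printer): customer_id=3 -> matches Uma
  - order 3 (Speaker): customer_id=NULL, no match -> kept with NULL
  - order 4 (Mouse): customer_id=1 -> matches Mia
All 4 rows appear; 2 have NULL customer.

SQL:
SELECT a.product, b.name AS customer
FROM orders a
LEFT JOIN customers b ON a.customer_id = b.id

Result:
product  | customer
---------+---------
Notebook | NULL    
Printer  | Uma     
Speaker  | NULL    
Mouse    | Mia     


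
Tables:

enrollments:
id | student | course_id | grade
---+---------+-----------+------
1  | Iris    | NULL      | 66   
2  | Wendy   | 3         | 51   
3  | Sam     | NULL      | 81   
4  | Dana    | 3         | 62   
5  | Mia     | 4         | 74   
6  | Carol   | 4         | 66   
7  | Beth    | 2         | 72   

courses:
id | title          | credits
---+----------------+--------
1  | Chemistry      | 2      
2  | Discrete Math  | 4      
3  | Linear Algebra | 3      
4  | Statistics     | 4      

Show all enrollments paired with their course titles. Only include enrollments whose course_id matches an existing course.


INNER JOIN keeps only enrollments rows whose course_id matches an id in courses. Walk through each enrollment:
  - enrollment 1 (Iris): course_id=NULL, no match -> dropped
  - enrollment 2 (Wendy): course_id=3 -> matches Linear Algebra
  - enrollment 3 (Sam): course_id=NULL, no match -> dropped
  - enrollment 4 (Dana): course_id=3 -> matches Linear Algebra
  - enrollment 5 (Mia): course_id=4 -> matches Statistics
  - enrollment 6 (Carol): course_id=4 -> matches Statistics
  - enrollment 7 (Beth): course_id=2 -> matches Discrete Math
So 2 of 7 rows are dropped.

SQL:
SELECT a.student, b.title AS course
FROM enrollments a
INNER JOIN courses b ON a.course_id = b.id

Result:
student | course        
--------+---------------
Wendy   | Linear Algebra
Dana    | Linear Algebra
Mia     | Statistics    
Carol   | Statistics    
Beth    | Discrete Math 


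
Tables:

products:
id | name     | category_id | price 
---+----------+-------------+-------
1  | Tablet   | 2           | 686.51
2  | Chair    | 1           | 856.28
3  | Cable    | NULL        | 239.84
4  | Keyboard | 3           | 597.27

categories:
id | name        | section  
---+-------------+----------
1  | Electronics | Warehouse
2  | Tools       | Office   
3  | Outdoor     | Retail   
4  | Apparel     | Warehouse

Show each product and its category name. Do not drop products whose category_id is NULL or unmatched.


LEFT JOIN keeps every row from products (the left table); where category_id has no match in categories, the category columns become NULL. Walk through each product:
  - product 1 (Tablet): category_id=2 -> matches Tools
  - product 2 (Chair): category_id=1 -> matches Electronics
  - product 3 (Cable): category_id=NULL, no match -> kept with NULL
  - product 4 (Keyboard): category_id=3 -> matches Outdoor
All 4 rows appear; 1 has NULL category.

SQL:
SELECT a.name, b.name AS category
FROM products a
LEFT JOIN categories b ON a.category_id = b.id

Result:
name     | category   
---------+------------
Tablet   | Tools      
Chair    | Electronics
Cable    | NULL       
Keyboard | Outdoor    


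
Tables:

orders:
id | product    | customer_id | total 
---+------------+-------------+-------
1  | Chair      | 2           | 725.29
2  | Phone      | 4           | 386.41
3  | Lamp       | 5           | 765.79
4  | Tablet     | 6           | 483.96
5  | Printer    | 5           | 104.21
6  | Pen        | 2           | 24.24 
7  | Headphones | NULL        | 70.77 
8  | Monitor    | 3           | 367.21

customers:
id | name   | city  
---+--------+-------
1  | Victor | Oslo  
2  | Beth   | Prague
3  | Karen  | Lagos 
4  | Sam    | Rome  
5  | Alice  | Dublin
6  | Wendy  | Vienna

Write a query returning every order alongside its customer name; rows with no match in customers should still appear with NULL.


LEFT JOIN keeps every row from orders (the left table); where customer_id has no match in customers, the customer columns become NULL. Walk through each order:
  - order 1 (Chair): customer_id=2 -> matches Beth
  - order 2 (Phone): customer_id=4 -> matches Sam
  - order 3 (Lamp): customer_id=5 -> matches Alice
  - order 4 (Tablet): customer_id=6 -> matches Wendy
  - order 5 (Printer): customer_id=5 -> matches Alice
  - order 6 (Pen): customer_id=2 -> matches Beth
  - order 7 (Headphones): customer_id=NULL, no match -> kept with NULL
  - order 8 (Monitor): customer_id=3 -> matches Karen
All 8 rows appear; 1 has NULL customer.

SQL:
SELECT a.product, b.name AS customer
FROM orders a
LEFT JOIN customers b ON a.customer_id = b.id

Result:
product    | customer
-----------+---------
Chair      | Beth    
Phone      | Sam     
Lamp       | Alice   
Tablet     | Wendy   
Printer    | Alice   
Pen        | Beth    
Headphones | NULL    
Monitor    | Karen   


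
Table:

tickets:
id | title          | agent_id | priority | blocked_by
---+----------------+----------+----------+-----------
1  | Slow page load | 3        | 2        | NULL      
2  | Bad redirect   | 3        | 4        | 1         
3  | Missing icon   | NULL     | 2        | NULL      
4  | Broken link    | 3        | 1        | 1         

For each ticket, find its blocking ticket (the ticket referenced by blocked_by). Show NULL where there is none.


This is a self-join: tickets is joined to a second copy of itself, matching each row's blocked_by to another row's id. Use LEFT JOIN so rows with blocked_by=NULL are kept.
  - ticket 1 (Slow page load): blocked_by=NULL -> NULL
  - ticket 2 (Bad redirect): blocked_by=1 -> Slow page load
  - ticket 3 (Missing icon): blocked_by=NULL -> NULL
  - ticket 4 (Broken link): blocked_by=1 -> Slow page load

SQL:
SELECT a.title AS item, b.title AS blocked_by
FROM tickets a
LEFT JOIN tickets b ON a.blocked_by = b.id

Result:
item           | blocked_by    
---------------+---------------
Slow page load | NULL          
Bad redirect   | Slow page load
Missing icon   | NULL          
Broken link    | Slow page load


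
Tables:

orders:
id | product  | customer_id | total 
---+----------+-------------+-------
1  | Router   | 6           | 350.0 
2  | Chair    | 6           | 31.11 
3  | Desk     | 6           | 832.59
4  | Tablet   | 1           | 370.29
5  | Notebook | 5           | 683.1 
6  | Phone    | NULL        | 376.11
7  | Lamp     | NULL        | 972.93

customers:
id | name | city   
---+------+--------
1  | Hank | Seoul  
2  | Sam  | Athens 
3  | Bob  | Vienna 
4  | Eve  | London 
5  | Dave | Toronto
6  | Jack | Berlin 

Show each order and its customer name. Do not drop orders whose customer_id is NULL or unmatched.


LEFT JOIN keeps every row from orders (the left table); where customer_id has no match in customers, the customer columns become NULL. Walk through each order:
  - order 1 (Router): customer_id=6 -> matches Jack
  - order 2 (Chair): customer_id=6 -> matches Jack
  - order 3 (Desk): customer_id=6 -> matches Jack
  - order 4 (Tablet): customer_id=1 -> matches Hank
  - order 5 (Notebook): customer_id=5 -> matches Dave
  - order 6 (Phone): customer_id=NULL, no match -> kept with NULL
  - order 7 (Lamp): customer_id=NULL, no match -> kept with NULL
All 7 rows appear; 2 have NULL customer.

SQL:
SELECT a.product, b.name AS customer
FROM orders a
LEFT JOIN customers b ON a.customer_id = b.id

Result:
product  | customer
---------+---------
Router   | Jack    
Chair    | Jack    
Desk     | Jack    
Tablet   | Hank    
Notebook | Dave    
Phone    | NULL    
Lamp     | NULL    


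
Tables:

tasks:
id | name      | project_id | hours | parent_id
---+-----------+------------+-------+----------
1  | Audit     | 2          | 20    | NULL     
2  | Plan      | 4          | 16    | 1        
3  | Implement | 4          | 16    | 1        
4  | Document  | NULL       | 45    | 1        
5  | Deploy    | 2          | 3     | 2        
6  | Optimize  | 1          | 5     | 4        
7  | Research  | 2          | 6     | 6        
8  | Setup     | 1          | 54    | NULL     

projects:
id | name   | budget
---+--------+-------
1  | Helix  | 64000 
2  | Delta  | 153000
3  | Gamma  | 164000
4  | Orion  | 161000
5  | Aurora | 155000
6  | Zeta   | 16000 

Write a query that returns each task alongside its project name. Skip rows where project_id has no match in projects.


INNER JOIN keeps only tasks rows whose project_id matches an id in projects. Walk through each task:
  - task 1 (Audit): project_id=2 -> matches Delta
  - task 2 (Plan): project_id=4 -> matches Orion
  - task 3 (Implement): project_id=4 -> matches Orion
  - task 4 (Document): project_id=NULL, no match -> dropped
  - task 5 (Deploy): project_id=2 -> matches Delta
  - task 6 (Optimize): project_id=1 -> matches Helix
  - task 7 (Research): project_id=2 -> matches Delta
  - task 8 (Setup): project_id=1 -> matches Helix
So 1 of 8 rows is dropped.

SQL:
SELECT a.name, b.name AS project
FROM tasks a
INNER JOIN projects b ON a.project_id = b.id

Result:
name      | project
----------+--------
Audit     | Delta  
Plan      | Orion  
Implement | Orion  
Deploy    | Delta  
Optimize  | Helix  
Research  | Delta  
Setup     | Helix  


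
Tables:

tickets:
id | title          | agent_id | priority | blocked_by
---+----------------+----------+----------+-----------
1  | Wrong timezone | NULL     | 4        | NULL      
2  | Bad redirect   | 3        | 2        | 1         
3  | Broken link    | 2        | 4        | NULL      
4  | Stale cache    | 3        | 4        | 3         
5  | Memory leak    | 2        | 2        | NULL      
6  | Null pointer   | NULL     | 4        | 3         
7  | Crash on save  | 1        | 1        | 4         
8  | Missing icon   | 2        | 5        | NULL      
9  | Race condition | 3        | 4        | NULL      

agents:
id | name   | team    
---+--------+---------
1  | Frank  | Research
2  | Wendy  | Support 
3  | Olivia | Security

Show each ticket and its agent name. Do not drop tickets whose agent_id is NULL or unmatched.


LEFT JOIN keeps every row from tickets (the left table); where agent_id has no match in agents, the agent columns become NULL. Walk through each ticket:
  - ticket 1 (Wrong timezone): agent_id=NULL, no match -> kept with NULL
  - ticket 2 (Bad redirect): agent_id=3 -> matches Olivia
  - ticket 3 (Broken link): agent_id=2 -> matches Wendy
  - ticket 4 (Stale cache): agent_id=3 -> matches Olivia
  - ticket 5 (Memory leak): agent_id=2 -> matches Wendy
  - ticket 6 (Null pointer): agent_id=NULL, no match -> kept with NULL
  - ticket 7 (Crash on save): agent_id=1 -> matches Frank
  - ticket 8 (Missing icon): agent_id=2 -> matches Wendy
  - ticket 9 (Race condition): agent_id=3 -> matches Olivia
All 9 rows appear; 2 have NULL agent.

SQL:
SELECT a.title, b.name AS agent
FROM tickets a
LEFT JOIN agents b ON a.agent_id = b.id

Result:
title          | agent 
---------------+-------
Wrong timezone | NULL  
Bad redirect   | Olivia
Broken link    | Wendy 
Stale cache    | Olivia
Memory leak    | Wendy 
Null pointer   | NULL  
Crash on save  | Frank 
Missing icon   | Wendy 
Race condition | Olivia


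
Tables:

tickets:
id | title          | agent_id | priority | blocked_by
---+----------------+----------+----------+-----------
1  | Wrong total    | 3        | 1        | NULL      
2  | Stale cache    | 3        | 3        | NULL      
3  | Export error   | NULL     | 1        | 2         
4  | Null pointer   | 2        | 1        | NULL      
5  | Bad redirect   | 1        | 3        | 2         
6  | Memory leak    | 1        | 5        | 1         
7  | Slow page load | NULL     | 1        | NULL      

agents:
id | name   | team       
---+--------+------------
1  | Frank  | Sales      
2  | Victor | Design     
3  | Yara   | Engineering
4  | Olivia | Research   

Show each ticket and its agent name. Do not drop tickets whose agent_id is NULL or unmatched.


LEFT JOIN keeps every row from tickets (the left table); where agent_id has no match in agents, the agent columns become NULL. Walk through each ticket:
  - ticket 1 (Wrong total): agent_id=3 -> matches Yara
  - ticket 2 (Stale cache): agent_id=3 -> matches Yara
  - ticket 3 (Export error): agent_id=NULL, no match -> kept with NULL
  - ticket 4 (Null pointer): agent_id=2 -> matches Victor
  - ticket 5 (Bad redirect): agent_id=1 -> matches Frank
  - ticket 6 (Memory leak): agent_id=1 -> matches Frank
  - ticket 7 (Slow page load): agent_id=NULL, no match -> kept with NULL
All 7 rows appear; 2 have NULL agent.

SQL:
SELECT a.title, b.name AS agent
FROM tickets a
LEFT JOIN agents b ON a.agent_id = b.id

Result:
title          | agent 
---------------+-------
Wrong total    | Yara  
Stale cache    | Yara  
Export error   | NULL  
Null pointer   | Victor
Bad redirect   | Frank 
Memory leak    | Frank 
Slow page load | NULL  
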